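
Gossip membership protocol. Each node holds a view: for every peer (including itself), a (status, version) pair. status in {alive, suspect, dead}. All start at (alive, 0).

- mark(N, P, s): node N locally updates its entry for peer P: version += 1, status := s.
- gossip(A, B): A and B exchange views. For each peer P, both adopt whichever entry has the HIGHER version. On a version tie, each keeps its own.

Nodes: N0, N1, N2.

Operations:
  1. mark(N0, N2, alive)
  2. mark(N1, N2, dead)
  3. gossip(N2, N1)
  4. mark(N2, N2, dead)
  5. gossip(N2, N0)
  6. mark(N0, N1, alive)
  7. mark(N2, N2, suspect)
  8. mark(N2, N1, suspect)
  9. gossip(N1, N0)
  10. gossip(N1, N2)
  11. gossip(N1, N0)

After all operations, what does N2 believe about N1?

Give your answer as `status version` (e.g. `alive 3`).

Answer: suspect 1

Derivation:
Op 1: N0 marks N2=alive -> (alive,v1)
Op 2: N1 marks N2=dead -> (dead,v1)
Op 3: gossip N2<->N1 -> N2.N0=(alive,v0) N2.N1=(alive,v0) N2.N2=(dead,v1) | N1.N0=(alive,v0) N1.N1=(alive,v0) N1.N2=(dead,v1)
Op 4: N2 marks N2=dead -> (dead,v2)
Op 5: gossip N2<->N0 -> N2.N0=(alive,v0) N2.N1=(alive,v0) N2.N2=(dead,v2) | N0.N0=(alive,v0) N0.N1=(alive,v0) N0.N2=(dead,v2)
Op 6: N0 marks N1=alive -> (alive,v1)
Op 7: N2 marks N2=suspect -> (suspect,v3)
Op 8: N2 marks N1=suspect -> (suspect,v1)
Op 9: gossip N1<->N0 -> N1.N0=(alive,v0) N1.N1=(alive,v1) N1.N2=(dead,v2) | N0.N0=(alive,v0) N0.N1=(alive,v1) N0.N2=(dead,v2)
Op 10: gossip N1<->N2 -> N1.N0=(alive,v0) N1.N1=(alive,v1) N1.N2=(suspect,v3) | N2.N0=(alive,v0) N2.N1=(suspect,v1) N2.N2=(suspect,v3)
Op 11: gossip N1<->N0 -> N1.N0=(alive,v0) N1.N1=(alive,v1) N1.N2=(suspect,v3) | N0.N0=(alive,v0) N0.N1=(alive,v1) N0.N2=(suspect,v3)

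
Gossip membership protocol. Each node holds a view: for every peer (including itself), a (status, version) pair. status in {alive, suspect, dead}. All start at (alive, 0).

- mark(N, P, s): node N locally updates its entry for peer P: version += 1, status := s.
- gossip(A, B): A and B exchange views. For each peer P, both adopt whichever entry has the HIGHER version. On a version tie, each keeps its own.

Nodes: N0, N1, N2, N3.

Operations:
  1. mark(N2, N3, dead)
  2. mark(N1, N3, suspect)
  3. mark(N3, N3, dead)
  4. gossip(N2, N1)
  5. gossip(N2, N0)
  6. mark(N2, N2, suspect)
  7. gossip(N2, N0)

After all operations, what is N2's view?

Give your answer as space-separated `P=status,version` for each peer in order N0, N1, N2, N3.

Answer: N0=alive,0 N1=alive,0 N2=suspect,1 N3=dead,1

Derivation:
Op 1: N2 marks N3=dead -> (dead,v1)
Op 2: N1 marks N3=suspect -> (suspect,v1)
Op 3: N3 marks N3=dead -> (dead,v1)
Op 4: gossip N2<->N1 -> N2.N0=(alive,v0) N2.N1=(alive,v0) N2.N2=(alive,v0) N2.N3=(dead,v1) | N1.N0=(alive,v0) N1.N1=(alive,v0) N1.N2=(alive,v0) N1.N3=(suspect,v1)
Op 5: gossip N2<->N0 -> N2.N0=(alive,v0) N2.N1=(alive,v0) N2.N2=(alive,v0) N2.N3=(dead,v1) | N0.N0=(alive,v0) N0.N1=(alive,v0) N0.N2=(alive,v0) N0.N3=(dead,v1)
Op 6: N2 marks N2=suspect -> (suspect,v1)
Op 7: gossip N2<->N0 -> N2.N0=(alive,v0) N2.N1=(alive,v0) N2.N2=(suspect,v1) N2.N3=(dead,v1) | N0.N0=(alive,v0) N0.N1=(alive,v0) N0.N2=(suspect,v1) N0.N3=(dead,v1)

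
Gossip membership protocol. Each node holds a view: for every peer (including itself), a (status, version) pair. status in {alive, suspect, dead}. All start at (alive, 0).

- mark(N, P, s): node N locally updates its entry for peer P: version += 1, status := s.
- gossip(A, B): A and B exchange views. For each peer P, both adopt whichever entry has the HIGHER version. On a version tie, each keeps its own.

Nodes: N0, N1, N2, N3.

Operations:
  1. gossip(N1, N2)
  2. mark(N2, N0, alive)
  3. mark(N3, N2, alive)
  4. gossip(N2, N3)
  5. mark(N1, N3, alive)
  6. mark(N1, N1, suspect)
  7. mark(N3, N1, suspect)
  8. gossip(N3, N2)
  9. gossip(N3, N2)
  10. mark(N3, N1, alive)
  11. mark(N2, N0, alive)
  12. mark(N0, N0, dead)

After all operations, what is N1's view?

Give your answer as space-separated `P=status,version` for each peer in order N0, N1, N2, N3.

Answer: N0=alive,0 N1=suspect,1 N2=alive,0 N3=alive,1

Derivation:
Op 1: gossip N1<->N2 -> N1.N0=(alive,v0) N1.N1=(alive,v0) N1.N2=(alive,v0) N1.N3=(alive,v0) | N2.N0=(alive,v0) N2.N1=(alive,v0) N2.N2=(alive,v0) N2.N3=(alive,v0)
Op 2: N2 marks N0=alive -> (alive,v1)
Op 3: N3 marks N2=alive -> (alive,v1)
Op 4: gossip N2<->N3 -> N2.N0=(alive,v1) N2.N1=(alive,v0) N2.N2=(alive,v1) N2.N3=(alive,v0) | N3.N0=(alive,v1) N3.N1=(alive,v0) N3.N2=(alive,v1) N3.N3=(alive,v0)
Op 5: N1 marks N3=alive -> (alive,v1)
Op 6: N1 marks N1=suspect -> (suspect,v1)
Op 7: N3 marks N1=suspect -> (suspect,v1)
Op 8: gossip N3<->N2 -> N3.N0=(alive,v1) N3.N1=(suspect,v1) N3.N2=(alive,v1) N3.N3=(alive,v0) | N2.N0=(alive,v1) N2.N1=(suspect,v1) N2.N2=(alive,v1) N2.N3=(alive,v0)
Op 9: gossip N3<->N2 -> N3.N0=(alive,v1) N3.N1=(suspect,v1) N3.N2=(alive,v1) N3.N3=(alive,v0) | N2.N0=(alive,v1) N2.N1=(suspect,v1) N2.N2=(alive,v1) N2.N3=(alive,v0)
Op 10: N3 marks N1=alive -> (alive,v2)
Op 11: N2 marks N0=alive -> (alive,v2)
Op 12: N0 marks N0=dead -> (dead,v1)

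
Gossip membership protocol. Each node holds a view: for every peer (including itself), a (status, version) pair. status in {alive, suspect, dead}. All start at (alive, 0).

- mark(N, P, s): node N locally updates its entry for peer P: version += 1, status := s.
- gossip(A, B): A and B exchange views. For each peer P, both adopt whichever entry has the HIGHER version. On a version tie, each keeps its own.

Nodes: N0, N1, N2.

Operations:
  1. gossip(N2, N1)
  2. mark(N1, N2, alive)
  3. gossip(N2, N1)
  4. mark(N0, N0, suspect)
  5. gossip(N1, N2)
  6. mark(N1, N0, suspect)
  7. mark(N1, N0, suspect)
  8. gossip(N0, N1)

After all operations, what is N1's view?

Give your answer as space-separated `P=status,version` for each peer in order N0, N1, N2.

Op 1: gossip N2<->N1 -> N2.N0=(alive,v0) N2.N1=(alive,v0) N2.N2=(alive,v0) | N1.N0=(alive,v0) N1.N1=(alive,v0) N1.N2=(alive,v0)
Op 2: N1 marks N2=alive -> (alive,v1)
Op 3: gossip N2<->N1 -> N2.N0=(alive,v0) N2.N1=(alive,v0) N2.N2=(alive,v1) | N1.N0=(alive,v0) N1.N1=(alive,v0) N1.N2=(alive,v1)
Op 4: N0 marks N0=suspect -> (suspect,v1)
Op 5: gossip N1<->N2 -> N1.N0=(alive,v0) N1.N1=(alive,v0) N1.N2=(alive,v1) | N2.N0=(alive,v0) N2.N1=(alive,v0) N2.N2=(alive,v1)
Op 6: N1 marks N0=suspect -> (suspect,v1)
Op 7: N1 marks N0=suspect -> (suspect,v2)
Op 8: gossip N0<->N1 -> N0.N0=(suspect,v2) N0.N1=(alive,v0) N0.N2=(alive,v1) | N1.N0=(suspect,v2) N1.N1=(alive,v0) N1.N2=(alive,v1)

Answer: N0=suspect,2 N1=alive,0 N2=alive,1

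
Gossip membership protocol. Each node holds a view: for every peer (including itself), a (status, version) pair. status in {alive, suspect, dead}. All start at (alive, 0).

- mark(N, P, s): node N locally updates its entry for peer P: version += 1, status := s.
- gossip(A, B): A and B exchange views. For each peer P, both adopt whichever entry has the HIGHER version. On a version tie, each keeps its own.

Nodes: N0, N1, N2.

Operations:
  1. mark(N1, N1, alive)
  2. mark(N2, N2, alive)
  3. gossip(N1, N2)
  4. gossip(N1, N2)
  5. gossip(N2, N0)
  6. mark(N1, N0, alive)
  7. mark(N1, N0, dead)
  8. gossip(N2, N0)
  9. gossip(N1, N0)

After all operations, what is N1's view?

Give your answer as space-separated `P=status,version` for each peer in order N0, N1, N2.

Op 1: N1 marks N1=alive -> (alive,v1)
Op 2: N2 marks N2=alive -> (alive,v1)
Op 3: gossip N1<->N2 -> N1.N0=(alive,v0) N1.N1=(alive,v1) N1.N2=(alive,v1) | N2.N0=(alive,v0) N2.N1=(alive,v1) N2.N2=(alive,v1)
Op 4: gossip N1<->N2 -> N1.N0=(alive,v0) N1.N1=(alive,v1) N1.N2=(alive,v1) | N2.N0=(alive,v0) N2.N1=(alive,v1) N2.N2=(alive,v1)
Op 5: gossip N2<->N0 -> N2.N0=(alive,v0) N2.N1=(alive,v1) N2.N2=(alive,v1) | N0.N0=(alive,v0) N0.N1=(alive,v1) N0.N2=(alive,v1)
Op 6: N1 marks N0=alive -> (alive,v1)
Op 7: N1 marks N0=dead -> (dead,v2)
Op 8: gossip N2<->N0 -> N2.N0=(alive,v0) N2.N1=(alive,v1) N2.N2=(alive,v1) | N0.N0=(alive,v0) N0.N1=(alive,v1) N0.N2=(alive,v1)
Op 9: gossip N1<->N0 -> N1.N0=(dead,v2) N1.N1=(alive,v1) N1.N2=(alive,v1) | N0.N0=(dead,v2) N0.N1=(alive,v1) N0.N2=(alive,v1)

Answer: N0=dead,2 N1=alive,1 N2=alive,1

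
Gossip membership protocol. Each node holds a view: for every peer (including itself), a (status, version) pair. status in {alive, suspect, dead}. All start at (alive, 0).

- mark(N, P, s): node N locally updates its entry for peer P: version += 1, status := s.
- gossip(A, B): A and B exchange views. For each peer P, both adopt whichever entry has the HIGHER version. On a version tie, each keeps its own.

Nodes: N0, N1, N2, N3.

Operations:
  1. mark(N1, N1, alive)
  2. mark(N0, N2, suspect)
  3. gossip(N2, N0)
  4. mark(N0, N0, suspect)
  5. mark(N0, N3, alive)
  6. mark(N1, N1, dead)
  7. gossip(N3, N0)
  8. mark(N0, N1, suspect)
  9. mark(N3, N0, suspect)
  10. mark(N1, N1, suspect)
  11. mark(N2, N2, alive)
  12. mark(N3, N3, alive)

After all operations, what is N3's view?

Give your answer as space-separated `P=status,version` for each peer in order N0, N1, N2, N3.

Op 1: N1 marks N1=alive -> (alive,v1)
Op 2: N0 marks N2=suspect -> (suspect,v1)
Op 3: gossip N2<->N0 -> N2.N0=(alive,v0) N2.N1=(alive,v0) N2.N2=(suspect,v1) N2.N3=(alive,v0) | N0.N0=(alive,v0) N0.N1=(alive,v0) N0.N2=(suspect,v1) N0.N3=(alive,v0)
Op 4: N0 marks N0=suspect -> (suspect,v1)
Op 5: N0 marks N3=alive -> (alive,v1)
Op 6: N1 marks N1=dead -> (dead,v2)
Op 7: gossip N3<->N0 -> N3.N0=(suspect,v1) N3.N1=(alive,v0) N3.N2=(suspect,v1) N3.N3=(alive,v1) | N0.N0=(suspect,v1) N0.N1=(alive,v0) N0.N2=(suspect,v1) N0.N3=(alive,v1)
Op 8: N0 marks N1=suspect -> (suspect,v1)
Op 9: N3 marks N0=suspect -> (suspect,v2)
Op 10: N1 marks N1=suspect -> (suspect,v3)
Op 11: N2 marks N2=alive -> (alive,v2)
Op 12: N3 marks N3=alive -> (alive,v2)

Answer: N0=suspect,2 N1=alive,0 N2=suspect,1 N3=alive,2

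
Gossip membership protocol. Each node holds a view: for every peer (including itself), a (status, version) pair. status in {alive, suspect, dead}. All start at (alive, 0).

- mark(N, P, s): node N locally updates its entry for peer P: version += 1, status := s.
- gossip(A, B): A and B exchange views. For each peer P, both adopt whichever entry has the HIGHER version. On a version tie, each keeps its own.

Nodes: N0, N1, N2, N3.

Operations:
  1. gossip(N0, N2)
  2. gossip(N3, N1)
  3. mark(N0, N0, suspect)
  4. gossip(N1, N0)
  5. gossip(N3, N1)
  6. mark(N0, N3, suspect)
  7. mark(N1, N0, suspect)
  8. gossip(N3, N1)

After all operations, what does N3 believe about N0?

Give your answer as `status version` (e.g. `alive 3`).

Op 1: gossip N0<->N2 -> N0.N0=(alive,v0) N0.N1=(alive,v0) N0.N2=(alive,v0) N0.N3=(alive,v0) | N2.N0=(alive,v0) N2.N1=(alive,v0) N2.N2=(alive,v0) N2.N3=(alive,v0)
Op 2: gossip N3<->N1 -> N3.N0=(alive,v0) N3.N1=(alive,v0) N3.N2=(alive,v0) N3.N3=(alive,v0) | N1.N0=(alive,v0) N1.N1=(alive,v0) N1.N2=(alive,v0) N1.N3=(alive,v0)
Op 3: N0 marks N0=suspect -> (suspect,v1)
Op 4: gossip N1<->N0 -> N1.N0=(suspect,v1) N1.N1=(alive,v0) N1.N2=(alive,v0) N1.N3=(alive,v0) | N0.N0=(suspect,v1) N0.N1=(alive,v0) N0.N2=(alive,v0) N0.N3=(alive,v0)
Op 5: gossip N3<->N1 -> N3.N0=(suspect,v1) N3.N1=(alive,v0) N3.N2=(alive,v0) N3.N3=(alive,v0) | N1.N0=(suspect,v1) N1.N1=(alive,v0) N1.N2=(alive,v0) N1.N3=(alive,v0)
Op 6: N0 marks N3=suspect -> (suspect,v1)
Op 7: N1 marks N0=suspect -> (suspect,v2)
Op 8: gossip N3<->N1 -> N3.N0=(suspect,v2) N3.N1=(alive,v0) N3.N2=(alive,v0) N3.N3=(alive,v0) | N1.N0=(suspect,v2) N1.N1=(alive,v0) N1.N2=(alive,v0) N1.N3=(alive,v0)

Answer: suspect 2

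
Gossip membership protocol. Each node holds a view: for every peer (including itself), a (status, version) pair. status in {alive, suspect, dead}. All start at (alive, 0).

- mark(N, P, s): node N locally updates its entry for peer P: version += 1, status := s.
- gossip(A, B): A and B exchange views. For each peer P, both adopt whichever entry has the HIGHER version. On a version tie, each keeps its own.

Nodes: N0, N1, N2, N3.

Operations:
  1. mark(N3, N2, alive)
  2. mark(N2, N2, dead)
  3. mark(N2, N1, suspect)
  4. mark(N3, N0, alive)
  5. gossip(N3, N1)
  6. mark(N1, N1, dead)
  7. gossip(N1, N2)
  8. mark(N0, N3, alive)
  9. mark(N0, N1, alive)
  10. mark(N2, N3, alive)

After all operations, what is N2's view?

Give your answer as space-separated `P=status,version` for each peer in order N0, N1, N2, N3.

Answer: N0=alive,1 N1=suspect,1 N2=dead,1 N3=alive,1

Derivation:
Op 1: N3 marks N2=alive -> (alive,v1)
Op 2: N2 marks N2=dead -> (dead,v1)
Op 3: N2 marks N1=suspect -> (suspect,v1)
Op 4: N3 marks N0=alive -> (alive,v1)
Op 5: gossip N3<->N1 -> N3.N0=(alive,v1) N3.N1=(alive,v0) N3.N2=(alive,v1) N3.N3=(alive,v0) | N1.N0=(alive,v1) N1.N1=(alive,v0) N1.N2=(alive,v1) N1.N3=(alive,v0)
Op 6: N1 marks N1=dead -> (dead,v1)
Op 7: gossip N1<->N2 -> N1.N0=(alive,v1) N1.N1=(dead,v1) N1.N2=(alive,v1) N1.N3=(alive,v0) | N2.N0=(alive,v1) N2.N1=(suspect,v1) N2.N2=(dead,v1) N2.N3=(alive,v0)
Op 8: N0 marks N3=alive -> (alive,v1)
Op 9: N0 marks N1=alive -> (alive,v1)
Op 10: N2 marks N3=alive -> (alive,v1)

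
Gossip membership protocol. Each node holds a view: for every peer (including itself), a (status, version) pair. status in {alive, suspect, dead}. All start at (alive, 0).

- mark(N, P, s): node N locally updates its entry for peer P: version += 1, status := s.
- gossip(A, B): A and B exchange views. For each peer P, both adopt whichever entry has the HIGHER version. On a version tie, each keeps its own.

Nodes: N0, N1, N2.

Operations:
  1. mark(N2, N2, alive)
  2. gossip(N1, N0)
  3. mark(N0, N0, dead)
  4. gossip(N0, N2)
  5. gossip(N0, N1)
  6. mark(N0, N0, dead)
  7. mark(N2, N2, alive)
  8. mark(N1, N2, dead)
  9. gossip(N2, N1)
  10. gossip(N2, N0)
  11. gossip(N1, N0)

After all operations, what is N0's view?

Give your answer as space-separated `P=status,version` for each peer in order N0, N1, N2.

Answer: N0=dead,2 N1=alive,0 N2=alive,2

Derivation:
Op 1: N2 marks N2=alive -> (alive,v1)
Op 2: gossip N1<->N0 -> N1.N0=(alive,v0) N1.N1=(alive,v0) N1.N2=(alive,v0) | N0.N0=(alive,v0) N0.N1=(alive,v0) N0.N2=(alive,v0)
Op 3: N0 marks N0=dead -> (dead,v1)
Op 4: gossip N0<->N2 -> N0.N0=(dead,v1) N0.N1=(alive,v0) N0.N2=(alive,v1) | N2.N0=(dead,v1) N2.N1=(alive,v0) N2.N2=(alive,v1)
Op 5: gossip N0<->N1 -> N0.N0=(dead,v1) N0.N1=(alive,v0) N0.N2=(alive,v1) | N1.N0=(dead,v1) N1.N1=(alive,v0) N1.N2=(alive,v1)
Op 6: N0 marks N0=dead -> (dead,v2)
Op 7: N2 marks N2=alive -> (alive,v2)
Op 8: N1 marks N2=dead -> (dead,v2)
Op 9: gossip N2<->N1 -> N2.N0=(dead,v1) N2.N1=(alive,v0) N2.N2=(alive,v2) | N1.N0=(dead,v1) N1.N1=(alive,v0) N1.N2=(dead,v2)
Op 10: gossip N2<->N0 -> N2.N0=(dead,v2) N2.N1=(alive,v0) N2.N2=(alive,v2) | N0.N0=(dead,v2) N0.N1=(alive,v0) N0.N2=(alive,v2)
Op 11: gossip N1<->N0 -> N1.N0=(dead,v2) N1.N1=(alive,v0) N1.N2=(dead,v2) | N0.N0=(dead,v2) N0.N1=(alive,v0) N0.N2=(alive,v2)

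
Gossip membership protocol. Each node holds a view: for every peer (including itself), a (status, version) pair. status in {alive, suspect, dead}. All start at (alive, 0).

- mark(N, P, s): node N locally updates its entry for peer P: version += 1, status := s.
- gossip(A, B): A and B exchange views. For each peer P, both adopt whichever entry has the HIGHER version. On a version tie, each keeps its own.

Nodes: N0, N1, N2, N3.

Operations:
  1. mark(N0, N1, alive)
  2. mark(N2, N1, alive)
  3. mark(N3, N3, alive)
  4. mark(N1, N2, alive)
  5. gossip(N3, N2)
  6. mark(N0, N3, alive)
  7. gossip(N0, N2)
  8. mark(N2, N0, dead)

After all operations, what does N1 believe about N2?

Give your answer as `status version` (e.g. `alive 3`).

Answer: alive 1

Derivation:
Op 1: N0 marks N1=alive -> (alive,v1)
Op 2: N2 marks N1=alive -> (alive,v1)
Op 3: N3 marks N3=alive -> (alive,v1)
Op 4: N1 marks N2=alive -> (alive,v1)
Op 5: gossip N3<->N2 -> N3.N0=(alive,v0) N3.N1=(alive,v1) N3.N2=(alive,v0) N3.N3=(alive,v1) | N2.N0=(alive,v0) N2.N1=(alive,v1) N2.N2=(alive,v0) N2.N3=(alive,v1)
Op 6: N0 marks N3=alive -> (alive,v1)
Op 7: gossip N0<->N2 -> N0.N0=(alive,v0) N0.N1=(alive,v1) N0.N2=(alive,v0) N0.N3=(alive,v1) | N2.N0=(alive,v0) N2.N1=(alive,v1) N2.N2=(alive,v0) N2.N3=(alive,v1)
Op 8: N2 marks N0=dead -> (dead,v1)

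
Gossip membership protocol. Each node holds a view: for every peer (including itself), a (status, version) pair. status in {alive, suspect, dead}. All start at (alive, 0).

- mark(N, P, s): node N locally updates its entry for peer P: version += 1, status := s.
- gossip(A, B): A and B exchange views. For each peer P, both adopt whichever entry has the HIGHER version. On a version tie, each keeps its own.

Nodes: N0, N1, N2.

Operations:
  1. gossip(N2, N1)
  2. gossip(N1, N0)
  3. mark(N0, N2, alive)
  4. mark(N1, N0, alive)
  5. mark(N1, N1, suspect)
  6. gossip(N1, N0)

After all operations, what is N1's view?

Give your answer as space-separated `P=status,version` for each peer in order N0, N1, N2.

Op 1: gossip N2<->N1 -> N2.N0=(alive,v0) N2.N1=(alive,v0) N2.N2=(alive,v0) | N1.N0=(alive,v0) N1.N1=(alive,v0) N1.N2=(alive,v0)
Op 2: gossip N1<->N0 -> N1.N0=(alive,v0) N1.N1=(alive,v0) N1.N2=(alive,v0) | N0.N0=(alive,v0) N0.N1=(alive,v0) N0.N2=(alive,v0)
Op 3: N0 marks N2=alive -> (alive,v1)
Op 4: N1 marks N0=alive -> (alive,v1)
Op 5: N1 marks N1=suspect -> (suspect,v1)
Op 6: gossip N1<->N0 -> N1.N0=(alive,v1) N1.N1=(suspect,v1) N1.N2=(alive,v1) | N0.N0=(alive,v1) N0.N1=(suspect,v1) N0.N2=(alive,v1)

Answer: N0=alive,1 N1=suspect,1 N2=alive,1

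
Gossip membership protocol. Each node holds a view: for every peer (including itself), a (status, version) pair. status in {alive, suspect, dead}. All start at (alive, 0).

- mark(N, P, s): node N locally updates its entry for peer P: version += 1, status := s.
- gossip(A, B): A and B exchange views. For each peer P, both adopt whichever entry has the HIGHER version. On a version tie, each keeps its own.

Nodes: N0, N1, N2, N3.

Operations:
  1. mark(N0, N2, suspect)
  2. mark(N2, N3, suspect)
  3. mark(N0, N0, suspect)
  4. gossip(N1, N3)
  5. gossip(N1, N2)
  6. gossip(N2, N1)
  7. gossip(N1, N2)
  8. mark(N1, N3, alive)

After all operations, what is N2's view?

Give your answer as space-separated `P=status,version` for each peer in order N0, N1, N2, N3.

Answer: N0=alive,0 N1=alive,0 N2=alive,0 N3=suspect,1

Derivation:
Op 1: N0 marks N2=suspect -> (suspect,v1)
Op 2: N2 marks N3=suspect -> (suspect,v1)
Op 3: N0 marks N0=suspect -> (suspect,v1)
Op 4: gossip N1<->N3 -> N1.N0=(alive,v0) N1.N1=(alive,v0) N1.N2=(alive,v0) N1.N3=(alive,v0) | N3.N0=(alive,v0) N3.N1=(alive,v0) N3.N2=(alive,v0) N3.N3=(alive,v0)
Op 5: gossip N1<->N2 -> N1.N0=(alive,v0) N1.N1=(alive,v0) N1.N2=(alive,v0) N1.N3=(suspect,v1) | N2.N0=(alive,v0) N2.N1=(alive,v0) N2.N2=(alive,v0) N2.N3=(suspect,v1)
Op 6: gossip N2<->N1 -> N2.N0=(alive,v0) N2.N1=(alive,v0) N2.N2=(alive,v0) N2.N3=(suspect,v1) | N1.N0=(alive,v0) N1.N1=(alive,v0) N1.N2=(alive,v0) N1.N3=(suspect,v1)
Op 7: gossip N1<->N2 -> N1.N0=(alive,v0) N1.N1=(alive,v0) N1.N2=(alive,v0) N1.N3=(suspect,v1) | N2.N0=(alive,v0) N2.N1=(alive,v0) N2.N2=(alive,v0) N2.N3=(suspect,v1)
Op 8: N1 marks N3=alive -> (alive,v2)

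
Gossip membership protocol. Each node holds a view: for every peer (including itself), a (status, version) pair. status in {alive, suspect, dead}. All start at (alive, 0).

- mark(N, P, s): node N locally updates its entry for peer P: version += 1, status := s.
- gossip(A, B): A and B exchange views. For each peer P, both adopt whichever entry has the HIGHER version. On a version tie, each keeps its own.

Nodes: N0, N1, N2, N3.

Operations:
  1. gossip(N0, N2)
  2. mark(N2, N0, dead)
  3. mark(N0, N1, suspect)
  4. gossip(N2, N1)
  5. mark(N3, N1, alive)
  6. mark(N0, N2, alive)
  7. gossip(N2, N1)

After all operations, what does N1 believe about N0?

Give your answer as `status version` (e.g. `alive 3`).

Op 1: gossip N0<->N2 -> N0.N0=(alive,v0) N0.N1=(alive,v0) N0.N2=(alive,v0) N0.N3=(alive,v0) | N2.N0=(alive,v0) N2.N1=(alive,v0) N2.N2=(alive,v0) N2.N3=(alive,v0)
Op 2: N2 marks N0=dead -> (dead,v1)
Op 3: N0 marks N1=suspect -> (suspect,v1)
Op 4: gossip N2<->N1 -> N2.N0=(dead,v1) N2.N1=(alive,v0) N2.N2=(alive,v0) N2.N3=(alive,v0) | N1.N0=(dead,v1) N1.N1=(alive,v0) N1.N2=(alive,v0) N1.N3=(alive,v0)
Op 5: N3 marks N1=alive -> (alive,v1)
Op 6: N0 marks N2=alive -> (alive,v1)
Op 7: gossip N2<->N1 -> N2.N0=(dead,v1) N2.N1=(alive,v0) N2.N2=(alive,v0) N2.N3=(alive,v0) | N1.N0=(dead,v1) N1.N1=(alive,v0) N1.N2=(alive,v0) N1.N3=(alive,v0)

Answer: dead 1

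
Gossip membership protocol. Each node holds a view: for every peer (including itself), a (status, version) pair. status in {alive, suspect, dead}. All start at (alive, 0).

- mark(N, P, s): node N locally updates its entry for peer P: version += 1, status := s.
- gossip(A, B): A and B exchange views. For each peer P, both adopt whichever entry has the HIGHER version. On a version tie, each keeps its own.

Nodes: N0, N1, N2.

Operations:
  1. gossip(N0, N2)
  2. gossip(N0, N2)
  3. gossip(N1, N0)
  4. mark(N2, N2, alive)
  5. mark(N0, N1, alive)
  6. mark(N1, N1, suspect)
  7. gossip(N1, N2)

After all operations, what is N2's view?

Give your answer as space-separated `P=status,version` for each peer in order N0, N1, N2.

Answer: N0=alive,0 N1=suspect,1 N2=alive,1

Derivation:
Op 1: gossip N0<->N2 -> N0.N0=(alive,v0) N0.N1=(alive,v0) N0.N2=(alive,v0) | N2.N0=(alive,v0) N2.N1=(alive,v0) N2.N2=(alive,v0)
Op 2: gossip N0<->N2 -> N0.N0=(alive,v0) N0.N1=(alive,v0) N0.N2=(alive,v0) | N2.N0=(alive,v0) N2.N1=(alive,v0) N2.N2=(alive,v0)
Op 3: gossip N1<->N0 -> N1.N0=(alive,v0) N1.N1=(alive,v0) N1.N2=(alive,v0) | N0.N0=(alive,v0) N0.N1=(alive,v0) N0.N2=(alive,v0)
Op 4: N2 marks N2=alive -> (alive,v1)
Op 5: N0 marks N1=alive -> (alive,v1)
Op 6: N1 marks N1=suspect -> (suspect,v1)
Op 7: gossip N1<->N2 -> N1.N0=(alive,v0) N1.N1=(suspect,v1) N1.N2=(alive,v1) | N2.N0=(alive,v0) N2.N1=(suspect,v1) N2.N2=(alive,v1)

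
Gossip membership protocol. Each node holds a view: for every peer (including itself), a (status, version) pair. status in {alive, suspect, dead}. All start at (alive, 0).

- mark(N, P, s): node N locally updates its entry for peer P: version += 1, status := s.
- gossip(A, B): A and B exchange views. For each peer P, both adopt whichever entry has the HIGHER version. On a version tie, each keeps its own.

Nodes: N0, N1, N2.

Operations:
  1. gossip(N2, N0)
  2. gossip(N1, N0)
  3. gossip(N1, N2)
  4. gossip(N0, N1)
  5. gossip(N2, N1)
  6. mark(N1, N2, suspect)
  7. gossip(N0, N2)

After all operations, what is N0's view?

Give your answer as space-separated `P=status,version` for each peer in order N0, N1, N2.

Op 1: gossip N2<->N0 -> N2.N0=(alive,v0) N2.N1=(alive,v0) N2.N2=(alive,v0) | N0.N0=(alive,v0) N0.N1=(alive,v0) N0.N2=(alive,v0)
Op 2: gossip N1<->N0 -> N1.N0=(alive,v0) N1.N1=(alive,v0) N1.N2=(alive,v0) | N0.N0=(alive,v0) N0.N1=(alive,v0) N0.N2=(alive,v0)
Op 3: gossip N1<->N2 -> N1.N0=(alive,v0) N1.N1=(alive,v0) N1.N2=(alive,v0) | N2.N0=(alive,v0) N2.N1=(alive,v0) N2.N2=(alive,v0)
Op 4: gossip N0<->N1 -> N0.N0=(alive,v0) N0.N1=(alive,v0) N0.N2=(alive,v0) | N1.N0=(alive,v0) N1.N1=(alive,v0) N1.N2=(alive,v0)
Op 5: gossip N2<->N1 -> N2.N0=(alive,v0) N2.N1=(alive,v0) N2.N2=(alive,v0) | N1.N0=(alive,v0) N1.N1=(alive,v0) N1.N2=(alive,v0)
Op 6: N1 marks N2=suspect -> (suspect,v1)
Op 7: gossip N0<->N2 -> N0.N0=(alive,v0) N0.N1=(alive,v0) N0.N2=(alive,v0) | N2.N0=(alive,v0) N2.N1=(alive,v0) N2.N2=(alive,v0)

Answer: N0=alive,0 N1=alive,0 N2=alive,0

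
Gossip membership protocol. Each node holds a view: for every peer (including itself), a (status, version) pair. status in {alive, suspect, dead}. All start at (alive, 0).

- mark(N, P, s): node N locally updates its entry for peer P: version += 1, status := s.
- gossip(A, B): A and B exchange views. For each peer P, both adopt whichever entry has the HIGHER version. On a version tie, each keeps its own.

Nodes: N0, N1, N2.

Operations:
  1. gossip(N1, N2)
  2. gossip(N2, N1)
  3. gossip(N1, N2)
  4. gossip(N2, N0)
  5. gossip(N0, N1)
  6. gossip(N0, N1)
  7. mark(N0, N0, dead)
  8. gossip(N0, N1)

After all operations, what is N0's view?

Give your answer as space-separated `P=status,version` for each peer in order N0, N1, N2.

Answer: N0=dead,1 N1=alive,0 N2=alive,0

Derivation:
Op 1: gossip N1<->N2 -> N1.N0=(alive,v0) N1.N1=(alive,v0) N1.N2=(alive,v0) | N2.N0=(alive,v0) N2.N1=(alive,v0) N2.N2=(alive,v0)
Op 2: gossip N2<->N1 -> N2.N0=(alive,v0) N2.N1=(alive,v0) N2.N2=(alive,v0) | N1.N0=(alive,v0) N1.N1=(alive,v0) N1.N2=(alive,v0)
Op 3: gossip N1<->N2 -> N1.N0=(alive,v0) N1.N1=(alive,v0) N1.N2=(alive,v0) | N2.N0=(alive,v0) N2.N1=(alive,v0) N2.N2=(alive,v0)
Op 4: gossip N2<->N0 -> N2.N0=(alive,v0) N2.N1=(alive,v0) N2.N2=(alive,v0) | N0.N0=(alive,v0) N0.N1=(alive,v0) N0.N2=(alive,v0)
Op 5: gossip N0<->N1 -> N0.N0=(alive,v0) N0.N1=(alive,v0) N0.N2=(alive,v0) | N1.N0=(alive,v0) N1.N1=(alive,v0) N1.N2=(alive,v0)
Op 6: gossip N0<->N1 -> N0.N0=(alive,v0) N0.N1=(alive,v0) N0.N2=(alive,v0) | N1.N0=(alive,v0) N1.N1=(alive,v0) N1.N2=(alive,v0)
Op 7: N0 marks N0=dead -> (dead,v1)
Op 8: gossip N0<->N1 -> N0.N0=(dead,v1) N0.N1=(alive,v0) N0.N2=(alive,v0) | N1.N0=(dead,v1) N1.N1=(alive,v0) N1.N2=(alive,v0)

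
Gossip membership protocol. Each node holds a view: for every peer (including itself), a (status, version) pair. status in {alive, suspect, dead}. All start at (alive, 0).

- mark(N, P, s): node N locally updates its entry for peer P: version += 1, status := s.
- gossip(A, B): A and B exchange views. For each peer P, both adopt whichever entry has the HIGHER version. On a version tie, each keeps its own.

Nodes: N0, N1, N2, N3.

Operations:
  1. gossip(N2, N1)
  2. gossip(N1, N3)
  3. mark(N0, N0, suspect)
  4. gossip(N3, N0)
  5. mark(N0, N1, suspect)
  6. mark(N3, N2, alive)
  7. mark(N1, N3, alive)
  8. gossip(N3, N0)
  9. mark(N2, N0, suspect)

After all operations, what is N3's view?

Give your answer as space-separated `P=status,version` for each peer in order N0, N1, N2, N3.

Answer: N0=suspect,1 N1=suspect,1 N2=alive,1 N3=alive,0

Derivation:
Op 1: gossip N2<->N1 -> N2.N0=(alive,v0) N2.N1=(alive,v0) N2.N2=(alive,v0) N2.N3=(alive,v0) | N1.N0=(alive,v0) N1.N1=(alive,v0) N1.N2=(alive,v0) N1.N3=(alive,v0)
Op 2: gossip N1<->N3 -> N1.N0=(alive,v0) N1.N1=(alive,v0) N1.N2=(alive,v0) N1.N3=(alive,v0) | N3.N0=(alive,v0) N3.N1=(alive,v0) N3.N2=(alive,v0) N3.N3=(alive,v0)
Op 3: N0 marks N0=suspect -> (suspect,v1)
Op 4: gossip N3<->N0 -> N3.N0=(suspect,v1) N3.N1=(alive,v0) N3.N2=(alive,v0) N3.N3=(alive,v0) | N0.N0=(suspect,v1) N0.N1=(alive,v0) N0.N2=(alive,v0) N0.N3=(alive,v0)
Op 5: N0 marks N1=suspect -> (suspect,v1)
Op 6: N3 marks N2=alive -> (alive,v1)
Op 7: N1 marks N3=alive -> (alive,v1)
Op 8: gossip N3<->N0 -> N3.N0=(suspect,v1) N3.N1=(suspect,v1) N3.N2=(alive,v1) N3.N3=(alive,v0) | N0.N0=(suspect,v1) N0.N1=(suspect,v1) N0.N2=(alive,v1) N0.N3=(alive,v0)
Op 9: N2 marks N0=suspect -> (suspect,v1)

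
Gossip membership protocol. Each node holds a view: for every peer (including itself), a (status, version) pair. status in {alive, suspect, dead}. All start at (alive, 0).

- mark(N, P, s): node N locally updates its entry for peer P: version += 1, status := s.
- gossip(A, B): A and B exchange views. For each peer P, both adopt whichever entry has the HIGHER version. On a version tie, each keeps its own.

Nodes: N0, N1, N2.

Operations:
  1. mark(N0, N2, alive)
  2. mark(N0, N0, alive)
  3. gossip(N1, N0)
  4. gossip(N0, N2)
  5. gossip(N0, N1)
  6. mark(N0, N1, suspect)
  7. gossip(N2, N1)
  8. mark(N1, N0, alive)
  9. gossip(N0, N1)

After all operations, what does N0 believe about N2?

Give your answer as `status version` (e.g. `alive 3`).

Op 1: N0 marks N2=alive -> (alive,v1)
Op 2: N0 marks N0=alive -> (alive,v1)
Op 3: gossip N1<->N0 -> N1.N0=(alive,v1) N1.N1=(alive,v0) N1.N2=(alive,v1) | N0.N0=(alive,v1) N0.N1=(alive,v0) N0.N2=(alive,v1)
Op 4: gossip N0<->N2 -> N0.N0=(alive,v1) N0.N1=(alive,v0) N0.N2=(alive,v1) | N2.N0=(alive,v1) N2.N1=(alive,v0) N2.N2=(alive,v1)
Op 5: gossip N0<->N1 -> N0.N0=(alive,v1) N0.N1=(alive,v0) N0.N2=(alive,v1) | N1.N0=(alive,v1) N1.N1=(alive,v0) N1.N2=(alive,v1)
Op 6: N0 marks N1=suspect -> (suspect,v1)
Op 7: gossip N2<->N1 -> N2.N0=(alive,v1) N2.N1=(alive,v0) N2.N2=(alive,v1) | N1.N0=(alive,v1) N1.N1=(alive,v0) N1.N2=(alive,v1)
Op 8: N1 marks N0=alive -> (alive,v2)
Op 9: gossip N0<->N1 -> N0.N0=(alive,v2) N0.N1=(suspect,v1) N0.N2=(alive,v1) | N1.N0=(alive,v2) N1.N1=(suspect,v1) N1.N2=(alive,v1)

Answer: alive 1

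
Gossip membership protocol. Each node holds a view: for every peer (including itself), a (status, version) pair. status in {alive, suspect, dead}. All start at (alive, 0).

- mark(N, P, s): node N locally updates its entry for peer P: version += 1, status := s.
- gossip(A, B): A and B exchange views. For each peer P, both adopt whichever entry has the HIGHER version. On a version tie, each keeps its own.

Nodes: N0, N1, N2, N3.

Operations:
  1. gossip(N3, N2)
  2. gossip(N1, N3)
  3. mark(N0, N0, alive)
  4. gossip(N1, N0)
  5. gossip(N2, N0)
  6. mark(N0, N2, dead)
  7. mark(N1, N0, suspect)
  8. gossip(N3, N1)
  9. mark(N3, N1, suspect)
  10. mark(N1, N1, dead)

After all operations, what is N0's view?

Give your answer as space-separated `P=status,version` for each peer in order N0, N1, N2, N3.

Op 1: gossip N3<->N2 -> N3.N0=(alive,v0) N3.N1=(alive,v0) N3.N2=(alive,v0) N3.N3=(alive,v0) | N2.N0=(alive,v0) N2.N1=(alive,v0) N2.N2=(alive,v0) N2.N3=(alive,v0)
Op 2: gossip N1<->N3 -> N1.N0=(alive,v0) N1.N1=(alive,v0) N1.N2=(alive,v0) N1.N3=(alive,v0) | N3.N0=(alive,v0) N3.N1=(alive,v0) N3.N2=(alive,v0) N3.N3=(alive,v0)
Op 3: N0 marks N0=alive -> (alive,v1)
Op 4: gossip N1<->N0 -> N1.N0=(alive,v1) N1.N1=(alive,v0) N1.N2=(alive,v0) N1.N3=(alive,v0) | N0.N0=(alive,v1) N0.N1=(alive,v0) N0.N2=(alive,v0) N0.N3=(alive,v0)
Op 5: gossip N2<->N0 -> N2.N0=(alive,v1) N2.N1=(alive,v0) N2.N2=(alive,v0) N2.N3=(alive,v0) | N0.N0=(alive,v1) N0.N1=(alive,v0) N0.N2=(alive,v0) N0.N3=(alive,v0)
Op 6: N0 marks N2=dead -> (dead,v1)
Op 7: N1 marks N0=suspect -> (suspect,v2)
Op 8: gossip N3<->N1 -> N3.N0=(suspect,v2) N3.N1=(alive,v0) N3.N2=(alive,v0) N3.N3=(alive,v0) | N1.N0=(suspect,v2) N1.N1=(alive,v0) N1.N2=(alive,v0) N1.N3=(alive,v0)
Op 9: N3 marks N1=suspect -> (suspect,v1)
Op 10: N1 marks N1=dead -> (dead,v1)

Answer: N0=alive,1 N1=alive,0 N2=dead,1 N3=alive,0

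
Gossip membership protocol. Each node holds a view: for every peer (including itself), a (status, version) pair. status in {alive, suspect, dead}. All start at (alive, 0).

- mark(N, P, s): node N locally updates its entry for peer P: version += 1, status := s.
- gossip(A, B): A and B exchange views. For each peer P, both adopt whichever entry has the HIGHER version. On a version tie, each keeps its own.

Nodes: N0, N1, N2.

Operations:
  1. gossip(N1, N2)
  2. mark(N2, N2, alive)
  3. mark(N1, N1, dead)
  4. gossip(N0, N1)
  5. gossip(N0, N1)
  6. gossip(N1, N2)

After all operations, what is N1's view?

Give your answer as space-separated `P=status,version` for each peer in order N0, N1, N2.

Answer: N0=alive,0 N1=dead,1 N2=alive,1

Derivation:
Op 1: gossip N1<->N2 -> N1.N0=(alive,v0) N1.N1=(alive,v0) N1.N2=(alive,v0) | N2.N0=(alive,v0) N2.N1=(alive,v0) N2.N2=(alive,v0)
Op 2: N2 marks N2=alive -> (alive,v1)
Op 3: N1 marks N1=dead -> (dead,v1)
Op 4: gossip N0<->N1 -> N0.N0=(alive,v0) N0.N1=(dead,v1) N0.N2=(alive,v0) | N1.N0=(alive,v0) N1.N1=(dead,v1) N1.N2=(alive,v0)
Op 5: gossip N0<->N1 -> N0.N0=(alive,v0) N0.N1=(dead,v1) N0.N2=(alive,v0) | N1.N0=(alive,v0) N1.N1=(dead,v1) N1.N2=(alive,v0)
Op 6: gossip N1<->N2 -> N1.N0=(alive,v0) N1.N1=(dead,v1) N1.N2=(alive,v1) | N2.N0=(alive,v0) N2.N1=(dead,v1) N2.N2=(alive,v1)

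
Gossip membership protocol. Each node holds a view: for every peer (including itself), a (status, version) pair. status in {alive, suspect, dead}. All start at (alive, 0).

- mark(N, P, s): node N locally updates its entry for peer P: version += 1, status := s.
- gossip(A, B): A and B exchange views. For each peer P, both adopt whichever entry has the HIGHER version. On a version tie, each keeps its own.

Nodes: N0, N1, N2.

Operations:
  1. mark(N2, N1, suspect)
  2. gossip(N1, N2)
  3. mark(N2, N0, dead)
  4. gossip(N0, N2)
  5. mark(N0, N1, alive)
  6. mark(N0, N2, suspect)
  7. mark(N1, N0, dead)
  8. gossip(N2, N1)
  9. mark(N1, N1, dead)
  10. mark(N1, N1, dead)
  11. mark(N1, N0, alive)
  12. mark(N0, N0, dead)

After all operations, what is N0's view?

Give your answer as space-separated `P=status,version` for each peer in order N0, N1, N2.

Op 1: N2 marks N1=suspect -> (suspect,v1)
Op 2: gossip N1<->N2 -> N1.N0=(alive,v0) N1.N1=(suspect,v1) N1.N2=(alive,v0) | N2.N0=(alive,v0) N2.N1=(suspect,v1) N2.N2=(alive,v0)
Op 3: N2 marks N0=dead -> (dead,v1)
Op 4: gossip N0<->N2 -> N0.N0=(dead,v1) N0.N1=(suspect,v1) N0.N2=(alive,v0) | N2.N0=(dead,v1) N2.N1=(suspect,v1) N2.N2=(alive,v0)
Op 5: N0 marks N1=alive -> (alive,v2)
Op 6: N0 marks N2=suspect -> (suspect,v1)
Op 7: N1 marks N0=dead -> (dead,v1)
Op 8: gossip N2<->N1 -> N2.N0=(dead,v1) N2.N1=(suspect,v1) N2.N2=(alive,v0) | N1.N0=(dead,v1) N1.N1=(suspect,v1) N1.N2=(alive,v0)
Op 9: N1 marks N1=dead -> (dead,v2)
Op 10: N1 marks N1=dead -> (dead,v3)
Op 11: N1 marks N0=alive -> (alive,v2)
Op 12: N0 marks N0=dead -> (dead,v2)

Answer: N0=dead,2 N1=alive,2 N2=suspect,1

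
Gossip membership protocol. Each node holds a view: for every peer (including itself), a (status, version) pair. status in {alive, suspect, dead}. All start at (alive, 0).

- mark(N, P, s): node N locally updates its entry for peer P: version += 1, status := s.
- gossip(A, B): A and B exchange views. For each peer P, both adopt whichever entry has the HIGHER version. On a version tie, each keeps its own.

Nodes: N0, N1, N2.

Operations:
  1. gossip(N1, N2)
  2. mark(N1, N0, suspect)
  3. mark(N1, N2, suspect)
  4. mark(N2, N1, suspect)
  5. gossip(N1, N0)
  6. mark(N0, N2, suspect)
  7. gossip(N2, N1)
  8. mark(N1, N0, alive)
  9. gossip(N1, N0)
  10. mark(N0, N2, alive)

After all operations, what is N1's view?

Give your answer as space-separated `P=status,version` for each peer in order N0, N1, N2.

Answer: N0=alive,2 N1=suspect,1 N2=suspect,2

Derivation:
Op 1: gossip N1<->N2 -> N1.N0=(alive,v0) N1.N1=(alive,v0) N1.N2=(alive,v0) | N2.N0=(alive,v0) N2.N1=(alive,v0) N2.N2=(alive,v0)
Op 2: N1 marks N0=suspect -> (suspect,v1)
Op 3: N1 marks N2=suspect -> (suspect,v1)
Op 4: N2 marks N1=suspect -> (suspect,v1)
Op 5: gossip N1<->N0 -> N1.N0=(suspect,v1) N1.N1=(alive,v0) N1.N2=(suspect,v1) | N0.N0=(suspect,v1) N0.N1=(alive,v0) N0.N2=(suspect,v1)
Op 6: N0 marks N2=suspect -> (suspect,v2)
Op 7: gossip N2<->N1 -> N2.N0=(suspect,v1) N2.N1=(suspect,v1) N2.N2=(suspect,v1) | N1.N0=(suspect,v1) N1.N1=(suspect,v1) N1.N2=(suspect,v1)
Op 8: N1 marks N0=alive -> (alive,v2)
Op 9: gossip N1<->N0 -> N1.N0=(alive,v2) N1.N1=(suspect,v1) N1.N2=(suspect,v2) | N0.N0=(alive,v2) N0.N1=(suspect,v1) N0.N2=(suspect,v2)
Op 10: N0 marks N2=alive -> (alive,v3)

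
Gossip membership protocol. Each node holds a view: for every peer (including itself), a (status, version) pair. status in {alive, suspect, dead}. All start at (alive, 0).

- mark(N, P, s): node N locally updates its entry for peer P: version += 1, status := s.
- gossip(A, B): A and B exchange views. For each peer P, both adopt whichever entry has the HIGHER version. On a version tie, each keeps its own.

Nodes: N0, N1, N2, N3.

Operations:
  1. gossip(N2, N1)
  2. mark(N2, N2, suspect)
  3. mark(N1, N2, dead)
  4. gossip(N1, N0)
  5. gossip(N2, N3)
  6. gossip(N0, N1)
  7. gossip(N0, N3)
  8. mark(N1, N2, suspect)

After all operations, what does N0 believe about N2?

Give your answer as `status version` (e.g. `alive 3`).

Op 1: gossip N2<->N1 -> N2.N0=(alive,v0) N2.N1=(alive,v0) N2.N2=(alive,v0) N2.N3=(alive,v0) | N1.N0=(alive,v0) N1.N1=(alive,v0) N1.N2=(alive,v0) N1.N3=(alive,v0)
Op 2: N2 marks N2=suspect -> (suspect,v1)
Op 3: N1 marks N2=dead -> (dead,v1)
Op 4: gossip N1<->N0 -> N1.N0=(alive,v0) N1.N1=(alive,v0) N1.N2=(dead,v1) N1.N3=(alive,v0) | N0.N0=(alive,v0) N0.N1=(alive,v0) N0.N2=(dead,v1) N0.N3=(alive,v0)
Op 5: gossip N2<->N3 -> N2.N0=(alive,v0) N2.N1=(alive,v0) N2.N2=(suspect,v1) N2.N3=(alive,v0) | N3.N0=(alive,v0) N3.N1=(alive,v0) N3.N2=(suspect,v1) N3.N3=(alive,v0)
Op 6: gossip N0<->N1 -> N0.N0=(alive,v0) N0.N1=(alive,v0) N0.N2=(dead,v1) N0.N3=(alive,v0) | N1.N0=(alive,v0) N1.N1=(alive,v0) N1.N2=(dead,v1) N1.N3=(alive,v0)
Op 7: gossip N0<->N3 -> N0.N0=(alive,v0) N0.N1=(alive,v0) N0.N2=(dead,v1) N0.N3=(alive,v0) | N3.N0=(alive,v0) N3.N1=(alive,v0) N3.N2=(suspect,v1) N3.N3=(alive,v0)
Op 8: N1 marks N2=suspect -> (suspect,v2)

Answer: dead 1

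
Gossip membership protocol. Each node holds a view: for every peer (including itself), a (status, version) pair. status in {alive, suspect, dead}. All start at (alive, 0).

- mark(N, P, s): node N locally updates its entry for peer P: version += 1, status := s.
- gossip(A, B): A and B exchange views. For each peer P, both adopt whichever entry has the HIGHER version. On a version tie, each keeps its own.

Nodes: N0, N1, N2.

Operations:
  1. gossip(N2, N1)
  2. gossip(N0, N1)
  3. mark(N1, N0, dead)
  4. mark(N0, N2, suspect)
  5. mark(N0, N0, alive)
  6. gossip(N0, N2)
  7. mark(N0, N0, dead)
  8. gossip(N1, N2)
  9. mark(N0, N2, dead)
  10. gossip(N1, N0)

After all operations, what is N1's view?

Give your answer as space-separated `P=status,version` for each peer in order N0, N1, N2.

Op 1: gossip N2<->N1 -> N2.N0=(alive,v0) N2.N1=(alive,v0) N2.N2=(alive,v0) | N1.N0=(alive,v0) N1.N1=(alive,v0) N1.N2=(alive,v0)
Op 2: gossip N0<->N1 -> N0.N0=(alive,v0) N0.N1=(alive,v0) N0.N2=(alive,v0) | N1.N0=(alive,v0) N1.N1=(alive,v0) N1.N2=(alive,v0)
Op 3: N1 marks N0=dead -> (dead,v1)
Op 4: N0 marks N2=suspect -> (suspect,v1)
Op 5: N0 marks N0=alive -> (alive,v1)
Op 6: gossip N0<->N2 -> N0.N0=(alive,v1) N0.N1=(alive,v0) N0.N2=(suspect,v1) | N2.N0=(alive,v1) N2.N1=(alive,v0) N2.N2=(suspect,v1)
Op 7: N0 marks N0=dead -> (dead,v2)
Op 8: gossip N1<->N2 -> N1.N0=(dead,v1) N1.N1=(alive,v0) N1.N2=(suspect,v1) | N2.N0=(alive,v1) N2.N1=(alive,v0) N2.N2=(suspect,v1)
Op 9: N0 marks N2=dead -> (dead,v2)
Op 10: gossip N1<->N0 -> N1.N0=(dead,v2) N1.N1=(alive,v0) N1.N2=(dead,v2) | N0.N0=(dead,v2) N0.N1=(alive,v0) N0.N2=(dead,v2)

Answer: N0=dead,2 N1=alive,0 N2=dead,2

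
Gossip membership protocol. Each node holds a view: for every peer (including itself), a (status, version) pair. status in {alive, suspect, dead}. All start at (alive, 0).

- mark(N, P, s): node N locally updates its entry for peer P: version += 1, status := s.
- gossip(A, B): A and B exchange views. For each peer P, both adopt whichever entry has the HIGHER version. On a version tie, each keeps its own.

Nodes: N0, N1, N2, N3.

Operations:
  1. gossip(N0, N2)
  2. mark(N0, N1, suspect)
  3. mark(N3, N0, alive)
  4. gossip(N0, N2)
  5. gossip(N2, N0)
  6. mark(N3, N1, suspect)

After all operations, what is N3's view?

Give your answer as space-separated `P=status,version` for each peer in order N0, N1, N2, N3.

Op 1: gossip N0<->N2 -> N0.N0=(alive,v0) N0.N1=(alive,v0) N0.N2=(alive,v0) N0.N3=(alive,v0) | N2.N0=(alive,v0) N2.N1=(alive,v0) N2.N2=(alive,v0) N2.N3=(alive,v0)
Op 2: N0 marks N1=suspect -> (suspect,v1)
Op 3: N3 marks N0=alive -> (alive,v1)
Op 4: gossip N0<->N2 -> N0.N0=(alive,v0) N0.N1=(suspect,v1) N0.N2=(alive,v0) N0.N3=(alive,v0) | N2.N0=(alive,v0) N2.N1=(suspect,v1) N2.N2=(alive,v0) N2.N3=(alive,v0)
Op 5: gossip N2<->N0 -> N2.N0=(alive,v0) N2.N1=(suspect,v1) N2.N2=(alive,v0) N2.N3=(alive,v0) | N0.N0=(alive,v0) N0.N1=(suspect,v1) N0.N2=(alive,v0) N0.N3=(alive,v0)
Op 6: N3 marks N1=suspect -> (suspect,v1)

Answer: N0=alive,1 N1=suspect,1 N2=alive,0 N3=alive,0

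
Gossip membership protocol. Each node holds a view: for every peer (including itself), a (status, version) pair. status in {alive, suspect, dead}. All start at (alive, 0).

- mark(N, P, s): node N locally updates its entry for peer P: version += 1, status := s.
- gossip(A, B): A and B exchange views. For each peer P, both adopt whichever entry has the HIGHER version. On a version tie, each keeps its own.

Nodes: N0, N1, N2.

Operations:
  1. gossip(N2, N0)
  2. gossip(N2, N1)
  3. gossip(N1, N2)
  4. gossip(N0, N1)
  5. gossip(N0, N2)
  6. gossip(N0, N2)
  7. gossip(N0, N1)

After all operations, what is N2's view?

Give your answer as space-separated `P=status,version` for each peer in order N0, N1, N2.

Op 1: gossip N2<->N0 -> N2.N0=(alive,v0) N2.N1=(alive,v0) N2.N2=(alive,v0) | N0.N0=(alive,v0) N0.N1=(alive,v0) N0.N2=(alive,v0)
Op 2: gossip N2<->N1 -> N2.N0=(alive,v0) N2.N1=(alive,v0) N2.N2=(alive,v0) | N1.N0=(alive,v0) N1.N1=(alive,v0) N1.N2=(alive,v0)
Op 3: gossip N1<->N2 -> N1.N0=(alive,v0) N1.N1=(alive,v0) N1.N2=(alive,v0) | N2.N0=(alive,v0) N2.N1=(alive,v0) N2.N2=(alive,v0)
Op 4: gossip N0<->N1 -> N0.N0=(alive,v0) N0.N1=(alive,v0) N0.N2=(alive,v0) | N1.N0=(alive,v0) N1.N1=(alive,v0) N1.N2=(alive,v0)
Op 5: gossip N0<->N2 -> N0.N0=(alive,v0) N0.N1=(alive,v0) N0.N2=(alive,v0) | N2.N0=(alive,v0) N2.N1=(alive,v0) N2.N2=(alive,v0)
Op 6: gossip N0<->N2 -> N0.N0=(alive,v0) N0.N1=(alive,v0) N0.N2=(alive,v0) | N2.N0=(alive,v0) N2.N1=(alive,v0) N2.N2=(alive,v0)
Op 7: gossip N0<->N1 -> N0.N0=(alive,v0) N0.N1=(alive,v0) N0.N2=(alive,v0) | N1.N0=(alive,v0) N1.N1=(alive,v0) N1.N2=(alive,v0)

Answer: N0=alive,0 N1=alive,0 N2=alive,0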